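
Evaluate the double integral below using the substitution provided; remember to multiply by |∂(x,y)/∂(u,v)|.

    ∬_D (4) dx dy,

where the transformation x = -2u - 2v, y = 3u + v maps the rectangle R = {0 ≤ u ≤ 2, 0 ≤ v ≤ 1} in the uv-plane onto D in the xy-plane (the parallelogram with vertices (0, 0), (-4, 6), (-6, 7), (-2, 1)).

Compute the Jacobian determinant of (x, y) with respect to (u, v):

    ∂(x,y)/∂(u,v) = | -2  -2 | = (-2)(1) - (-2)(3) = 4.
                   | 3  1 |

Its absolute value is |J| = 4 (the area scaling factor).

Substituting x = -2u - 2v, y = 3u + v into the integrand,

    4 → 4,

so the integral becomes

    ∬_R (4) · |J| du dv = ∫_0^2 ∫_0^1 (16) dv du.

Inner (v): 16.
Outer (u): 32.

Therefore ∬_D (4) dx dy = 32.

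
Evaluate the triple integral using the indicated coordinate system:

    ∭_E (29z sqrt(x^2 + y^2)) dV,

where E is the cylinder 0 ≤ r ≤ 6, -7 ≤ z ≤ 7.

In cylindrical coordinates, x = r cos(θ), y = r sin(θ), z = z, and dV = r dr dθ dz.

The integrand becomes 29r z, so

    ∭_E (29z sqrt(x^2 + y^2)) dV = ∫_{0}^{2π} ∫_{0}^{6} ∫_{-7}^{7} (29r z) · r dz dr dθ.

Inner (z): 0.
Middle (r from 0 to 6): 0.
Outer (θ): 0.

Therefore the triple integral equals 0.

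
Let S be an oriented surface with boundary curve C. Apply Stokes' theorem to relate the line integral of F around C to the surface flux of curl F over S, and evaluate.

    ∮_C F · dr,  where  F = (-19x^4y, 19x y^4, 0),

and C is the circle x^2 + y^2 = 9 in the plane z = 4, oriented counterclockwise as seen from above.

Let S be the flat disk x^2 + y^2 ≤ 9 in the plane z = 4, with upward unit normal n̂ = ẑ. By Stokes' theorem,

    ∮_C F · dr = ∬_S (∇ × F) · n̂ dS = ∬_D (curl F)_z dA,

where D is the disk x^2 + y^2 ≤ 9.

Compute the curl of F = (-19x^4y, 19x y^4, 0):
    (∇ × F)_x = ∂F_z/∂y - ∂F_y/∂z = 0,
    (∇ × F)_y = ∂F_x/∂z - ∂F_z/∂x = 0,
    (∇ × F)_z = ∂F_y/∂x - ∂F_x/∂y = 19x^4 + 19y^4.

On z = 4, (curl F)_z = 19x^4 + 19y^4.

Convert to polar (x = r cos θ, y = r sin θ, dA = r dr dθ); the integrand becomes 19r^4(sin(θ)^4 + cos(θ)^4), so

    ∬_D (curl F)_z dA = ∫_0^{2π} ∫_0^{3} (19r^4(sin(θ)^4 + cos(θ)^4)) · r dr dθ.

Inner (r from 0 to 3): 4617sin(θ)^4/2 + 4617cos(θ)^4/2.
Outer (θ from 0 to 2π): 13851π/4.

Therefore ∮_C F · dr = 13851π/4.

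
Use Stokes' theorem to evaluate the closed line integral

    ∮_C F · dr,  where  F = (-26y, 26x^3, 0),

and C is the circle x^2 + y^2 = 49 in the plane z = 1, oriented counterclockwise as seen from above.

Let S be the flat disk x^2 + y^2 ≤ 49 in the plane z = 1, with upward unit normal n̂ = ẑ. By Stokes' theorem,

    ∮_C F · dr = ∬_S (∇ × F) · n̂ dS = ∬_D (curl F)_z dA,

where D is the disk x^2 + y^2 ≤ 49.

Compute the curl of F = (-26y, 26x^3, 0):
    (∇ × F)_x = ∂F_z/∂y - ∂F_y/∂z = 0,
    (∇ × F)_y = ∂F_x/∂z - ∂F_z/∂x = 0,
    (∇ × F)_z = ∂F_y/∂x - ∂F_x/∂y = 78x^2 + 26.

On z = 1, (curl F)_z = 78x^2 + 26.

Convert to polar (x = r cos θ, y = r sin θ, dA = r dr dθ); the integrand becomes 78r^2cos(θ)^2 + 26, so

    ∬_D (curl F)_z dA = ∫_0^{2π} ∫_0^{7} (78r^2cos(θ)^2 + 26) · r dr dθ.

Inner (r from 0 to 7): 93639cos(θ)^2/2 + 637.
Outer (θ from 0 to 2π): 96187π/2.

Therefore ∮_C F · dr = 96187π/2.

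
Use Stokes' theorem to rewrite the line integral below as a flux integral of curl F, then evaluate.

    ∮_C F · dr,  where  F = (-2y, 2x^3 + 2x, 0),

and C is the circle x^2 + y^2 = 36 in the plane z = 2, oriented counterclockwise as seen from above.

Let S be the flat disk x^2 + y^2 ≤ 36 in the plane z = 2, with upward unit normal n̂ = ẑ. By Stokes' theorem,

    ∮_C F · dr = ∬_S (∇ × F) · n̂ dS = ∬_D (curl F)_z dA,

where D is the disk x^2 + y^2 ≤ 36.

Compute the curl of F = (-2y, 2x^3 + 2x, 0):
    (∇ × F)_x = ∂F_z/∂y - ∂F_y/∂z = 0,
    (∇ × F)_y = ∂F_x/∂z - ∂F_z/∂x = 0,
    (∇ × F)_z = ∂F_y/∂x - ∂F_x/∂y = 6x^2 + 4.

On z = 2, (curl F)_z = 6x^2 + 4.

Convert to polar (x = r cos θ, y = r sin θ, dA = r dr dθ); the integrand becomes 6r^2cos(θ)^2 + 4, so

    ∬_D (curl F)_z dA = ∫_0^{2π} ∫_0^{6} (6r^2cos(θ)^2 + 4) · r dr dθ.

Inner (r from 0 to 6): 1944cos(θ)^2 + 72.
Outer (θ from 0 to 2π): 2088π.

Therefore ∮_C F · dr = 2088π.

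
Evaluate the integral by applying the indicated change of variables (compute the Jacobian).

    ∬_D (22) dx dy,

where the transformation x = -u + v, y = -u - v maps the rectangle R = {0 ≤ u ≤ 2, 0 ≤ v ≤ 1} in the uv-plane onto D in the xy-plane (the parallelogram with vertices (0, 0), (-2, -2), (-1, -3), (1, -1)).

Compute the Jacobian determinant of (x, y) with respect to (u, v):

    ∂(x,y)/∂(u,v) = | -1  1 | = (-1)(-1) - (1)(-1) = 2.
                   | -1  -1 |

Its absolute value is |J| = 2 (the area scaling factor).

Substituting x = -u + v, y = -u - v into the integrand,

    22 → 22,

so the integral becomes

    ∬_R (22) · |J| du dv = ∫_0^2 ∫_0^1 (44) dv du.

Inner (v): 44.
Outer (u): 88.

Therefore ∬_D (22) dx dy = 88.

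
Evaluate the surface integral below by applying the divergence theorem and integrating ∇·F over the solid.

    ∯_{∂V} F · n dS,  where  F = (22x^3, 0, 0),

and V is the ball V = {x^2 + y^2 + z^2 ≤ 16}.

By the divergence theorem,

    ∯_{∂V} F · n dS = ∭_V (∇ · F) dV.

Compute the divergence:
    ∇ · F = ∂F_x/∂x + ∂F_y/∂y + ∂F_z/∂z = 66x^2 + 0 + 0 = 66x^2.

In spherical coordinates, x = ρ sin(φ) cos(θ), y = ρ sin(φ) sin(θ), z = ρ cos(φ), dV = ρ^2 sin(φ) dρ dφ dθ, with 0 ≤ ρ ≤ 4, 0 ≤ φ ≤ π, 0 ≤ θ ≤ 2π.

The integrand, after substitution and multiplying by the volume element, becomes (66ρ^2sin(φ)^2cos(θ)^2) · ρ^2 sin(φ), so

    ∭_V (∇·F) dV = ∫_0^{2π} ∫_0^{π} ∫_0^{4} (66ρ^2sin(φ)^2cos(θ)^2) · ρ^2 sin(φ) dρ dφ dθ.

Inner (ρ from 0 to 4): 67584sin(φ)^3cos(θ)^2/5.
Middle (φ from 0 to π): 90112cos(θ)^2/5.
Outer (θ from 0 to 2π): 90112π/5.

Therefore ∯_{∂V} F · n dS = 90112π/5.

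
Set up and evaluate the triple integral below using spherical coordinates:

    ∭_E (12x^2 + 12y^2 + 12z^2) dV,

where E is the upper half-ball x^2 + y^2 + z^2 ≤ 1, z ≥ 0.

In spherical coordinates, x = ρ sin(φ) cos(θ), y = ρ sin(φ) sin(θ), z = ρ cos(φ), and dV = ρ^2 sin(φ) dρ dφ dθ.

The integrand becomes 12ρ^2, so

    ∭_E (12x^2 + 12y^2 + 12z^2) dV = ∫_{0}^{2π} ∫_{0}^{π/2} ∫_{0}^{1} (12ρ^2) · ρ^2 sin(φ) dρ dφ dθ.

Inner (ρ): 12sin(φ)/5.
Middle (φ): 12/5.
Outer (θ): 24π/5.

Therefore the triple integral equals 24π/5.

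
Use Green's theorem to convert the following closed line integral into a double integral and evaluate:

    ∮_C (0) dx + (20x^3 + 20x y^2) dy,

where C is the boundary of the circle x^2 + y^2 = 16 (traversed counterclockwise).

Green's theorem converts the closed line integral into a double integral over the enclosed region D:

    ∮_C P dx + Q dy = ∬_D (∂Q/∂x - ∂P/∂y) dA.

Here P = 0, Q = 20x^3 + 20x y^2, so

    ∂Q/∂x = 60x^2 + 20y^2,    ∂P/∂y = 0,
    ∂Q/∂x - ∂P/∂y = 60x^2 + 20y^2.

D is the region x^2 + y^2 ≤ 16. Evaluating the double integral:

In polar coordinates (x = r cos θ, y = r sin θ, dA = r dr dθ) the integrand becomes 20r^2(cos(2θ) + 2), so

    ∬_D (60x^2 + 20y^2) dA = ∫_0^{2π} ∫_0^{4} (20r^2(cos(2θ) + 2)) · r dr dθ.

Inner (r from 0 to 4): 1280cos(2θ) + 2560.
Outer (θ from 0 to 2π): 5120π.

Therefore ∮_C P dx + Q dy = 5120π.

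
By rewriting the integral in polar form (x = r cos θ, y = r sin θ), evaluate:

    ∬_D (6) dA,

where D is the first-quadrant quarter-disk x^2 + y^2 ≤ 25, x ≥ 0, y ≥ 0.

The region D is 0 ≤ r ≤ 5, 0 ≤ θ ≤ π/2 in polar coordinates, where x = r cos(θ), y = r sin(θ), and dA = r dr dθ.

Under the substitution, the integrand becomes 6, so

    ∬_D (6) dA = ∫_{0}^{π/2} ∫_{0}^{5} (6) · r dr dθ.

Inner integral (in r): ∫_{0}^{5} (6) · r dr = 75.

Outer integral (in θ): ∫_{0}^{π/2} (75) dθ = 75π/2.

Therefore ∬_D (6) dA = 75π/2.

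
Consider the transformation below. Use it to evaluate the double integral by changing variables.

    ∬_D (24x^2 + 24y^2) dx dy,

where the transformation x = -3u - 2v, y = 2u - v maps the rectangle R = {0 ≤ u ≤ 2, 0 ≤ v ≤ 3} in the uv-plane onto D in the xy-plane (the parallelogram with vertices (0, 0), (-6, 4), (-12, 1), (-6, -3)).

Compute the Jacobian determinant of (x, y) with respect to (u, v):

    ∂(x,y)/∂(u,v) = | -3  -2 | = (-3)(-1) - (-2)(2) = 7.
                   | 2  -1 |

Its absolute value is |J| = 7 (the area scaling factor).

Substituting x = -3u - 2v, y = 2u - v into the integrand,

    24x^2 + 24y^2 → 312u^2 + 192u v + 120v^2,

so the integral becomes

    ∬_R (312u^2 + 192u v + 120v^2) · |J| du dv = ∫_0^2 ∫_0^3 (2184u^2 + 1344u v + 840v^2) dv du.

Inner (v): 6552u^2 + 6048u + 7560.
Outer (u): 44688.

Therefore ∬_D (24x^2 + 24y^2) dx dy = 44688.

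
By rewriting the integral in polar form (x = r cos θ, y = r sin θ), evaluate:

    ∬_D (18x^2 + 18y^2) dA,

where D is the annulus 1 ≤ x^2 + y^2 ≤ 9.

The region D is 1 ≤ r ≤ 3, 0 ≤ θ ≤ 2π in polar coordinates, where x = r cos(θ), y = r sin(θ), and dA = r dr dθ.

Under the substitution, the integrand becomes 18r^2, so

    ∬_D (18x^2 + 18y^2) dA = ∫_{0}^{2π} ∫_{1}^{3} (18r^2) · r dr dθ.

Inner integral (in r): ∫_{1}^{3} (18r^2) · r dr = 360.

Outer integral (in θ): ∫_{0}^{2π} (360) dθ = 720π.

Therefore ∬_D (18x^2 + 18y^2) dA = 720π.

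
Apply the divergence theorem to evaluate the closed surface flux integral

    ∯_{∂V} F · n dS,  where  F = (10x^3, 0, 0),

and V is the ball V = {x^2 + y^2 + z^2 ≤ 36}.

By the divergence theorem,

    ∯_{∂V} F · n dS = ∭_V (∇ · F) dV.

Compute the divergence:
    ∇ · F = ∂F_x/∂x + ∂F_y/∂y + ∂F_z/∂z = 30x^2 + 0 + 0 = 30x^2.

In spherical coordinates, x = ρ sin(φ) cos(θ), y = ρ sin(φ) sin(θ), z = ρ cos(φ), dV = ρ^2 sin(φ) dρ dφ dθ, with 0 ≤ ρ ≤ 6, 0 ≤ φ ≤ π, 0 ≤ θ ≤ 2π.

The integrand, after substitution and multiplying by the volume element, becomes (30ρ^2sin(φ)^2cos(θ)^2) · ρ^2 sin(φ), so

    ∭_V (∇·F) dV = ∫_0^{2π} ∫_0^{π} ∫_0^{6} (30ρ^2sin(φ)^2cos(θ)^2) · ρ^2 sin(φ) dρ dφ dθ.

Inner (ρ from 0 to 6): 46656sin(φ)^3cos(θ)^2.
Middle (φ from 0 to π): 62208cos(θ)^2.
Outer (θ from 0 to 2π): 62208π.

Therefore ∯_{∂V} F · n dS = 62208π.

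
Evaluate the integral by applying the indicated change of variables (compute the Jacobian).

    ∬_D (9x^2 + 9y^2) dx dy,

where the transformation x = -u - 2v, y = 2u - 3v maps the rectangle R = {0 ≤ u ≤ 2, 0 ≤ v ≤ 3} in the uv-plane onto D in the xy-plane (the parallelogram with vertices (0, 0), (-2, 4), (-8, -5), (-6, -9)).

Compute the Jacobian determinant of (x, y) with respect to (u, v):

    ∂(x,y)/∂(u,v) = | -1  -2 | = (-1)(-3) - (-2)(2) = 7.
                   | 2  -3 |

Its absolute value is |J| = 7 (the area scaling factor).

Substituting x = -u - 2v, y = 2u - 3v into the integrand,

    9x^2 + 9y^2 → 45u^2 - 72u v + 117v^2,

so the integral becomes

    ∬_R (45u^2 - 72u v + 117v^2) · |J| du dv = ∫_0^2 ∫_0^3 (315u^2 - 504u v + 819v^2) dv du.

Inner (v): 945u^2 - 2268u + 7371.
Outer (u): 12726.

Therefore ∬_D (9x^2 + 9y^2) dx dy = 12726.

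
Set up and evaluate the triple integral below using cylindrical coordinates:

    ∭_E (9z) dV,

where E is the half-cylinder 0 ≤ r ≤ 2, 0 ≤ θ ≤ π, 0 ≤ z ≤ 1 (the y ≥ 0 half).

In cylindrical coordinates, x = r cos(θ), y = r sin(θ), z = z, and dV = r dr dθ dz.

The integrand becomes 9z, so

    ∭_E (9z) dV = ∫_{0}^{π} ∫_{0}^{2} ∫_{0}^{1} (9z) · r dz dr dθ.

Inner (z): 9r/2.
Middle (r from 0 to 2): 9.
Outer (θ): 9π.

Therefore the triple integral equals 9π.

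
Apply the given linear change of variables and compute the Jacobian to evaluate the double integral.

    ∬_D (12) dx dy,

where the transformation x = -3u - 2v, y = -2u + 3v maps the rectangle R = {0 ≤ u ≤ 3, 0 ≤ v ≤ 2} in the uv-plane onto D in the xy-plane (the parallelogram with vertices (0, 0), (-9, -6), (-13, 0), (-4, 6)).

Compute the Jacobian determinant of (x, y) with respect to (u, v):

    ∂(x,y)/∂(u,v) = | -3  -2 | = (-3)(3) - (-2)(-2) = -13.
                   | -2  3 |

Its absolute value is |J| = 13 (the area scaling factor).

Substituting x = -3u - 2v, y = -2u + 3v into the integrand,

    12 → 12,

so the integral becomes

    ∬_R (12) · |J| du dv = ∫_0^3 ∫_0^2 (156) dv du.

Inner (v): 312.
Outer (u): 936.

Therefore ∬_D (12) dx dy = 936.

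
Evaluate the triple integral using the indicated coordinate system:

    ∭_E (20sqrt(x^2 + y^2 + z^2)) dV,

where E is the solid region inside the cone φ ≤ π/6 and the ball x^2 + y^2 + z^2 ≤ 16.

In spherical coordinates, x = ρ sin(φ) cos(θ), y = ρ sin(φ) sin(θ), z = ρ cos(φ), and dV = ρ^2 sin(φ) dρ dφ dθ.

The integrand becomes 20ρ, so

    ∭_E (20sqrt(x^2 + y^2 + z^2)) dV = ∫_{0}^{2π} ∫_{0}^{π/6} ∫_{0}^{4} (20ρ) · ρ^2 sin(φ) dρ dφ dθ.

Inner (ρ): 1280sin(φ).
Middle (φ): 1280 - 640sqrt(3).
Outer (θ): 1280π (2 - sqrt(3)).

Therefore the triple integral equals 1280π (2 - sqrt(3)).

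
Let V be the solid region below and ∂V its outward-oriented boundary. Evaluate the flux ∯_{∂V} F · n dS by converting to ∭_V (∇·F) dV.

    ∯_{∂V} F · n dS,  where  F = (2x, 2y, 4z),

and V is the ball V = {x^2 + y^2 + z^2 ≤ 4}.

By the divergence theorem,

    ∯_{∂V} F · n dS = ∭_V (∇ · F) dV.

Compute the divergence:
    ∇ · F = ∂F_x/∂x + ∂F_y/∂y + ∂F_z/∂z = 2 + 2 + 4 = 8.

In spherical coordinates, x = ρ sin(φ) cos(θ), y = ρ sin(φ) sin(θ), z = ρ cos(φ), dV = ρ^2 sin(φ) dρ dφ dθ, with 0 ≤ ρ ≤ 2, 0 ≤ φ ≤ π, 0 ≤ θ ≤ 2π.

The integrand, after substitution and multiplying by the volume element, becomes (8) · ρ^2 sin(φ), so

    ∭_V (∇·F) dV = ∫_0^{2π} ∫_0^{π} ∫_0^{2} (8) · ρ^2 sin(φ) dρ dφ dθ.

Inner (ρ from 0 to 2): 64sin(φ)/3.
Middle (φ from 0 to π): 128/3.
Outer (θ from 0 to 2π): 256π/3.

Therefore ∯_{∂V} F · n dS = 256π/3.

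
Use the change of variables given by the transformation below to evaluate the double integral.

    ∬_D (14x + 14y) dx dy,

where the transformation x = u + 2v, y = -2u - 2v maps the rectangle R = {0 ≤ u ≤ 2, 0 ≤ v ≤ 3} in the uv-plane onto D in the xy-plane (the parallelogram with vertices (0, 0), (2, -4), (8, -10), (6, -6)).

Compute the Jacobian determinant of (x, y) with respect to (u, v):

    ∂(x,y)/∂(u,v) = | 1  2 | = (1)(-2) - (2)(-2) = 2.
                   | -2  -2 |

Its absolute value is |J| = 2 (the area scaling factor).

Substituting x = u + 2v, y = -2u - 2v into the integrand,

    14x + 14y → -14u,

so the integral becomes

    ∬_R (-14u) · |J| du dv = ∫_0^2 ∫_0^3 (-28u) dv du.

Inner (v): -84u.
Outer (u): -168.

Therefore ∬_D (14x + 14y) dx dy = -168.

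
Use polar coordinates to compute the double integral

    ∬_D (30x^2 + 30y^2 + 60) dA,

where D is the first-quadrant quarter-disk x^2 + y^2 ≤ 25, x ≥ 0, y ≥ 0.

The region D is 0 ≤ r ≤ 5, 0 ≤ θ ≤ π/2 in polar coordinates, where x = r cos(θ), y = r sin(θ), and dA = r dr dθ.

Under the substitution, the integrand becomes 30r^2 + 60, so

    ∬_D (30x^2 + 30y^2 + 60) dA = ∫_{0}^{π/2} ∫_{0}^{5} (30r^2 + 60) · r dr dθ.

Inner integral (in r): ∫_{0}^{5} (30r^2 + 60) · r dr = 10875/2.

Outer integral (in θ): ∫_{0}^{π/2} (10875/2) dθ = 10875π/4.

Therefore ∬_D (30x^2 + 30y^2 + 60) dA = 10875π/4.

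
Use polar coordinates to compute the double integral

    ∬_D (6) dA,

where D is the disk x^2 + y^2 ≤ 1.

The region D is 0 ≤ r ≤ 1, 0 ≤ θ ≤ 2π in polar coordinates, where x = r cos(θ), y = r sin(θ), and dA = r dr dθ.

Under the substitution, the integrand becomes 6, so

    ∬_D (6) dA = ∫_{0}^{2π} ∫_{0}^{1} (6) · r dr dθ.

Inner integral (in r): ∫_{0}^{1} (6) · r dr = 3.

Outer integral (in θ): ∫_{0}^{2π} (3) dθ = 6π.

Therefore ∬_D (6) dA = 6π.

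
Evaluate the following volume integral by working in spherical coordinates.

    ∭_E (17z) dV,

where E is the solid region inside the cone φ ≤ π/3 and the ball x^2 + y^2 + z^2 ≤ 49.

In spherical coordinates, x = ρ sin(φ) cos(θ), y = ρ sin(φ) sin(θ), z = ρ cos(φ), and dV = ρ^2 sin(φ) dρ dφ dθ.

The integrand becomes 17ρ cos(φ), so

    ∭_E (17z) dV = ∫_{0}^{2π} ∫_{0}^{π/3} ∫_{0}^{7} (17ρ cos(φ)) · ρ^2 sin(φ) dρ dφ dθ.

Inner (ρ): 40817sin(2φ)/8.
Middle (φ): 122451/32.
Outer (θ): 122451π/16.

Therefore the triple integral equals 122451π/16.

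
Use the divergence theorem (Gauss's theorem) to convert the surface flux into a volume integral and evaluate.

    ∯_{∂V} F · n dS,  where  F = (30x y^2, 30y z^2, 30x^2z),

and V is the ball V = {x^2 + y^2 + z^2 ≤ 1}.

By the divergence theorem,

    ∯_{∂V} F · n dS = ∭_V (∇ · F) dV.

Compute the divergence:
    ∇ · F = ∂F_x/∂x + ∂F_y/∂y + ∂F_z/∂z = 30y^2 + 30z^2 + 30x^2 = 30x^2 + 30y^2 + 30z^2.

In spherical coordinates, x = ρ sin(φ) cos(θ), y = ρ sin(φ) sin(θ), z = ρ cos(φ), dV = ρ^2 sin(φ) dρ dφ dθ, with 0 ≤ ρ ≤ 1, 0 ≤ φ ≤ π, 0 ≤ θ ≤ 2π.

The integrand, after substitution and multiplying by the volume element, becomes (30ρ^2) · ρ^2 sin(φ), so

    ∭_V (∇·F) dV = ∫_0^{2π} ∫_0^{π} ∫_0^{1} (30ρ^2) · ρ^2 sin(φ) dρ dφ dθ.

Inner (ρ from 0 to 1): 6sin(φ).
Middle (φ from 0 to π): 12.
Outer (θ from 0 to 2π): 24π.

Therefore ∯_{∂V} F · n dS = 24π.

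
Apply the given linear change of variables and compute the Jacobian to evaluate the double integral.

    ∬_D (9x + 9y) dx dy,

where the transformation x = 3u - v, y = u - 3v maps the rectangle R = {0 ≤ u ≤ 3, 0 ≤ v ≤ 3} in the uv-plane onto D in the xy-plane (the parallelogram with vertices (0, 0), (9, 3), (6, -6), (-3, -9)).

Compute the Jacobian determinant of (x, y) with respect to (u, v):

    ∂(x,y)/∂(u,v) = | 3  -1 | = (3)(-3) - (-1)(1) = -8.
                   | 1  -3 |

Its absolute value is |J| = 8 (the area scaling factor).

Substituting x = 3u - v, y = u - 3v into the integrand,

    9x + 9y → 36u - 36v,

so the integral becomes

    ∬_R (36u - 36v) · |J| du dv = ∫_0^3 ∫_0^3 (288u - 288v) dv du.

Inner (v): 864u - 1296.
Outer (u): 0.

Therefore ∬_D (9x + 9y) dx dy = 0.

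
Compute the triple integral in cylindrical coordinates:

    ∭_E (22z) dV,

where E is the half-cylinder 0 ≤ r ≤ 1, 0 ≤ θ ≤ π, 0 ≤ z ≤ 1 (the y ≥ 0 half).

In cylindrical coordinates, x = r cos(θ), y = r sin(θ), z = z, and dV = r dr dθ dz.

The integrand becomes 22z, so

    ∭_E (22z) dV = ∫_{0}^{π} ∫_{0}^{1} ∫_{0}^{1} (22z) · r dz dr dθ.

Inner (z): 11r.
Middle (r from 0 to 1): 11/2.
Outer (θ): 11π/2.

Therefore the triple integral equals 11π/2.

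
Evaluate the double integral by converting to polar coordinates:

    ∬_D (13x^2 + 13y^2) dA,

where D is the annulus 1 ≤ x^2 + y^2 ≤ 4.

The region D is 1 ≤ r ≤ 2, 0 ≤ θ ≤ 2π in polar coordinates, where x = r cos(θ), y = r sin(θ), and dA = r dr dθ.

Under the substitution, the integrand becomes 13r^2, so

    ∬_D (13x^2 + 13y^2) dA = ∫_{0}^{2π} ∫_{1}^{2} (13r^2) · r dr dθ.

Inner integral (in r): ∫_{1}^{2} (13r^2) · r dr = 195/4.

Outer integral (in θ): ∫_{0}^{2π} (195/4) dθ = 195π/2.

Therefore ∬_D (13x^2 + 13y^2) dA = 195π/2.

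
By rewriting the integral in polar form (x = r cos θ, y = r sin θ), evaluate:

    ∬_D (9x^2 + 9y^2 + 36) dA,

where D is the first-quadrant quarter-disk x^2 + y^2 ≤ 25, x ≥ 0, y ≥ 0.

The region D is 0 ≤ r ≤ 5, 0 ≤ θ ≤ π/2 in polar coordinates, where x = r cos(θ), y = r sin(θ), and dA = r dr dθ.

Under the substitution, the integrand becomes 9r^2 + 36, so

    ∬_D (9x^2 + 9y^2 + 36) dA = ∫_{0}^{π/2} ∫_{0}^{5} (9r^2 + 36) · r dr dθ.

Inner integral (in r): ∫_{0}^{5} (9r^2 + 36) · r dr = 7425/4.

Outer integral (in θ): ∫_{0}^{π/2} (7425/4) dθ = 7425π/8.

Therefore ∬_D (9x^2 + 9y^2 + 36) dA = 7425π/8.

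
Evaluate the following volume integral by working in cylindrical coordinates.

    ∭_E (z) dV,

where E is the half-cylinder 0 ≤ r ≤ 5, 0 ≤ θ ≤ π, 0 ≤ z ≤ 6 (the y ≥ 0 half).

In cylindrical coordinates, x = r cos(θ), y = r sin(θ), z = z, and dV = r dr dθ dz.

The integrand becomes z, so

    ∭_E (z) dV = ∫_{0}^{π} ∫_{0}^{5} ∫_{0}^{6} (z) · r dz dr dθ.

Inner (z): 18r.
Middle (r from 0 to 5): 225.
Outer (θ): 225π.

Therefore the triple integral equals 225π.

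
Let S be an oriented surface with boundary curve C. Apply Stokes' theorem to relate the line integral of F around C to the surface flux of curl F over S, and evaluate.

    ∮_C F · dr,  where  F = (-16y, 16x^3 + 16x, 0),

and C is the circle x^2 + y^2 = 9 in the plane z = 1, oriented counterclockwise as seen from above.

Let S be the flat disk x^2 + y^2 ≤ 9 in the plane z = 1, with upward unit normal n̂ = ẑ. By Stokes' theorem,

    ∮_C F · dr = ∬_S (∇ × F) · n̂ dS = ∬_D (curl F)_z dA,

where D is the disk x^2 + y^2 ≤ 9.

Compute the curl of F = (-16y, 16x^3 + 16x, 0):
    (∇ × F)_x = ∂F_z/∂y - ∂F_y/∂z = 0,
    (∇ × F)_y = ∂F_x/∂z - ∂F_z/∂x = 0,
    (∇ × F)_z = ∂F_y/∂x - ∂F_x/∂y = 48x^2 + 32.

On z = 1, (curl F)_z = 48x^2 + 32.

Convert to polar (x = r cos θ, y = r sin θ, dA = r dr dθ); the integrand becomes 48r^2cos(θ)^2 + 32, so

    ∬_D (curl F)_z dA = ∫_0^{2π} ∫_0^{3} (48r^2cos(θ)^2 + 32) · r dr dθ.

Inner (r from 0 to 3): 972cos(θ)^2 + 144.
Outer (θ from 0 to 2π): 1260π.

Therefore ∮_C F · dr = 1260π.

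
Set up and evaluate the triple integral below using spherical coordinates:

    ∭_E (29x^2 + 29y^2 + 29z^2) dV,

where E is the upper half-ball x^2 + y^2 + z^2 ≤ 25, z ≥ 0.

In spherical coordinates, x = ρ sin(φ) cos(θ), y = ρ sin(φ) sin(θ), z = ρ cos(φ), and dV = ρ^2 sin(φ) dρ dφ dθ.

The integrand becomes 29ρ^2, so

    ∭_E (29x^2 + 29y^2 + 29z^2) dV = ∫_{0}^{2π} ∫_{0}^{π/2} ∫_{0}^{5} (29ρ^2) · ρ^2 sin(φ) dρ dφ dθ.

Inner (ρ): 18125sin(φ).
Middle (φ): 18125.
Outer (θ): 36250π.

Therefore the triple integral equals 36250π.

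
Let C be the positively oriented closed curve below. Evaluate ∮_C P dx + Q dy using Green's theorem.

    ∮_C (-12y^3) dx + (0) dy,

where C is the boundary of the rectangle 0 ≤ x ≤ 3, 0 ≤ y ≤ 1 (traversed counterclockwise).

Green's theorem converts the closed line integral into a double integral over the enclosed region D:

    ∮_C P dx + Q dy = ∬_D (∂Q/∂x - ∂P/∂y) dA.

Here P = -12y^3, Q = 0, so

    ∂Q/∂x = 0,    ∂P/∂y = -36y^2,
    ∂Q/∂x - ∂P/∂y = 36y^2.

D is the region 0 ≤ x ≤ 3, 0 ≤ y ≤ 1. Evaluating the double integral:

    ∬_D (36y^2) dA = ∫_0^{3} ∫_0^{1} (36y^2) dy dx.

Inner (y from 0 to 1): 12.
Outer (x from 0 to 3): 36.

Therefore ∮_C P dx + Q dy = 36.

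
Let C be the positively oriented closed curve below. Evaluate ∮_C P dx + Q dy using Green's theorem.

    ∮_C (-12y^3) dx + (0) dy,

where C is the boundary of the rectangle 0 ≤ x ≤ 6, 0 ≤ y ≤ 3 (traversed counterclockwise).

Green's theorem converts the closed line integral into a double integral over the enclosed region D:

    ∮_C P dx + Q dy = ∬_D (∂Q/∂x - ∂P/∂y) dA.

Here P = -12y^3, Q = 0, so

    ∂Q/∂x = 0,    ∂P/∂y = -36y^2,
    ∂Q/∂x - ∂P/∂y = 36y^2.

D is the region 0 ≤ x ≤ 6, 0 ≤ y ≤ 3. Evaluating the double integral:

    ∬_D (36y^2) dA = ∫_0^{6} ∫_0^{3} (36y^2) dy dx.

Inner (y from 0 to 3): 324.
Outer (x from 0 to 6): 1944.

Therefore ∮_C P dx + Q dy = 1944.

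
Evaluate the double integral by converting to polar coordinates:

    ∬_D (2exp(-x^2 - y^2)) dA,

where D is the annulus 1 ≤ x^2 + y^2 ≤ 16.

The region D is 1 ≤ r ≤ 4, 0 ≤ θ ≤ 2π in polar coordinates, where x = r cos(θ), y = r sin(θ), and dA = r dr dθ.

Under the substitution, the integrand becomes 2exp(-r^2), so

    ∬_D (2exp(-x^2 - y^2)) dA = ∫_{0}^{2π} ∫_{1}^{4} (2exp(-r^2)) · r dr dθ.

Inner integral (in r): ∫_{1}^{4} (2exp(-r^2)) · r dr = -(1 - exp(15))exp(-16).

Outer integral (in θ): ∫_{0}^{2π} (-(1 - exp(15))exp(-16)) dθ = -2π (1 - exp(15))exp(-16).

Therefore ∬_D (2exp(-x^2 - y^2)) dA = -2π (1 - exp(15))exp(-16).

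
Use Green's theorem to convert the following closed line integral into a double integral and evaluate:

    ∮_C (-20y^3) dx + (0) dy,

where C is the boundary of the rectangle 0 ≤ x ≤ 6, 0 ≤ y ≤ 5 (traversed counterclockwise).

Green's theorem converts the closed line integral into a double integral over the enclosed region D:

    ∮_C P dx + Q dy = ∬_D (∂Q/∂x - ∂P/∂y) dA.

Here P = -20y^3, Q = 0, so

    ∂Q/∂x = 0,    ∂P/∂y = -60y^2,
    ∂Q/∂x - ∂P/∂y = 60y^2.

D is the region 0 ≤ x ≤ 6, 0 ≤ y ≤ 5. Evaluating the double integral:

    ∬_D (60y^2) dA = ∫_0^{6} ∫_0^{5} (60y^2) dy dx.

Inner (y from 0 to 5): 2500.
Outer (x from 0 to 6): 15000.

Therefore ∮_C P dx + Q dy = 15000.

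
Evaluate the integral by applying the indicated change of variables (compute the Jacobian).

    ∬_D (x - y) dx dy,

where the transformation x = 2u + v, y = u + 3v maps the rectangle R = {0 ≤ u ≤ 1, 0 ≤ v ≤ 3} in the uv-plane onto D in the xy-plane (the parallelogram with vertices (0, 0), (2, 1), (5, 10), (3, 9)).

Compute the Jacobian determinant of (x, y) with respect to (u, v):

    ∂(x,y)/∂(u,v) = | 2  1 | = (2)(3) - (1)(1) = 5.
                   | 1  3 |

Its absolute value is |J| = 5 (the area scaling factor).

Substituting x = 2u + v, y = u + 3v into the integrand,

    x - y → u - 2v,

so the integral becomes

    ∬_R (u - 2v) · |J| du dv = ∫_0^1 ∫_0^3 (5u - 10v) dv du.

Inner (v): 15u - 45.
Outer (u): -75/2.

Therefore ∬_D (x - y) dx dy = -75/2.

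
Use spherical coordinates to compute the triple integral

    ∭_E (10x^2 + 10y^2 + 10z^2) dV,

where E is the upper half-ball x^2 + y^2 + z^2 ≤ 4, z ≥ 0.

In spherical coordinates, x = ρ sin(φ) cos(θ), y = ρ sin(φ) sin(θ), z = ρ cos(φ), and dV = ρ^2 sin(φ) dρ dφ dθ.

The integrand becomes 10ρ^2, so

    ∭_E (10x^2 + 10y^2 + 10z^2) dV = ∫_{0}^{2π} ∫_{0}^{π/2} ∫_{0}^{2} (10ρ^2) · ρ^2 sin(φ) dρ dφ dθ.

Inner (ρ): 64sin(φ).
Middle (φ): 64.
Outer (θ): 128π.

Therefore the triple integral equals 128π.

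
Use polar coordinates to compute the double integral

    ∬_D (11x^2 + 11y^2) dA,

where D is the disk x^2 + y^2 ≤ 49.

The region D is 0 ≤ r ≤ 7, 0 ≤ θ ≤ 2π in polar coordinates, where x = r cos(θ), y = r sin(θ), and dA = r dr dθ.

Under the substitution, the integrand becomes 11r^2, so

    ∬_D (11x^2 + 11y^2) dA = ∫_{0}^{2π} ∫_{0}^{7} (11r^2) · r dr dθ.

Inner integral (in r): ∫_{0}^{7} (11r^2) · r dr = 26411/4.

Outer integral (in θ): ∫_{0}^{2π} (26411/4) dθ = 26411π/2.

Therefore ∬_D (11x^2 + 11y^2) dA = 26411π/2.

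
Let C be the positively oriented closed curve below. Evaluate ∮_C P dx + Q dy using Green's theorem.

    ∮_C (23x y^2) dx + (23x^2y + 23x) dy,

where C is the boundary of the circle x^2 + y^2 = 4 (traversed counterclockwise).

Green's theorem converts the closed line integral into a double integral over the enclosed region D:

    ∮_C P dx + Q dy = ∬_D (∂Q/∂x - ∂P/∂y) dA.

Here P = 23x y^2, Q = 23x^2y + 23x, so

    ∂Q/∂x = 46x y + 23,    ∂P/∂y = 46x y,
    ∂Q/∂x - ∂P/∂y = 23.

D is the region x^2 + y^2 ≤ 4. Evaluating the double integral:

In polar coordinates (x = r cos θ, y = r sin θ, dA = r dr dθ) the integrand becomes 23, so

    ∬_D (23) dA = ∫_0^{2π} ∫_0^{2} (23) · r dr dθ.

Inner (r from 0 to 2): 46.
Outer (θ from 0 to 2π): 92π.

Therefore ∮_C P dx + Q dy = 92π.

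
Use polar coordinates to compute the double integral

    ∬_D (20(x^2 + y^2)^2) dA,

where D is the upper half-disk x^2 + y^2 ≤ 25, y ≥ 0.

The region D is 0 ≤ r ≤ 5, 0 ≤ θ ≤ π in polar coordinates, where x = r cos(θ), y = r sin(θ), and dA = r dr dθ.

Under the substitution, the integrand becomes 20r^4, so

    ∬_D (20(x^2 + y^2)^2) dA = ∫_{0}^{π} ∫_{0}^{5} (20r^4) · r dr dθ.

Inner integral (in r): ∫_{0}^{5} (20r^4) · r dr = 156250/3.

Outer integral (in θ): ∫_{0}^{π} (156250/3) dθ = 156250π/3.

Therefore ∬_D (20(x^2 + y^2)^2) dA = 156250π/3.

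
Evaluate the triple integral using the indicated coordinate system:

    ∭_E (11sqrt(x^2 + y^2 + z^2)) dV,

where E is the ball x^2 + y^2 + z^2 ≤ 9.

In spherical coordinates, x = ρ sin(φ) cos(θ), y = ρ sin(φ) sin(θ), z = ρ cos(φ), and dV = ρ^2 sin(φ) dρ dφ dθ.

The integrand becomes 11ρ, so

    ∭_E (11sqrt(x^2 + y^2 + z^2)) dV = ∫_{0}^{2π} ∫_{0}^{π} ∫_{0}^{3} (11ρ) · ρ^2 sin(φ) dρ dφ dθ.

Inner (ρ): 891sin(φ)/4.
Middle (φ): 891/2.
Outer (θ): 891π.

Therefore the triple integral equals 891π.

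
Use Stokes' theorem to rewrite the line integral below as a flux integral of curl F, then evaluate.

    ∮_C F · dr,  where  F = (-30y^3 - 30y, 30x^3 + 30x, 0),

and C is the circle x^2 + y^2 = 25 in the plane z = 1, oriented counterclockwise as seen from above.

Let S be the flat disk x^2 + y^2 ≤ 25 in the plane z = 1, with upward unit normal n̂ = ẑ. By Stokes' theorem,

    ∮_C F · dr = ∬_S (∇ × F) · n̂ dS = ∬_D (curl F)_z dA,

where D is the disk x^2 + y^2 ≤ 25.

Compute the curl of F = (-30y^3 - 30y, 30x^3 + 30x, 0):
    (∇ × F)_x = ∂F_z/∂y - ∂F_y/∂z = 0,
    (∇ × F)_y = ∂F_x/∂z - ∂F_z/∂x = 0,
    (∇ × F)_z = ∂F_y/∂x - ∂F_x/∂y = 90x^2 + 90y^2 + 60.

On z = 1, (curl F)_z = 90x^2 + 90y^2 + 60.

Convert to polar (x = r cos θ, y = r sin θ, dA = r dr dθ); the integrand becomes 90r^2 + 60, so

    ∬_D (curl F)_z dA = ∫_0^{2π} ∫_0^{5} (90r^2 + 60) · r dr dθ.

Inner (r from 0 to 5): 29625/2.
Outer (θ from 0 to 2π): 29625π.

Therefore ∮_C F · dr = 29625π.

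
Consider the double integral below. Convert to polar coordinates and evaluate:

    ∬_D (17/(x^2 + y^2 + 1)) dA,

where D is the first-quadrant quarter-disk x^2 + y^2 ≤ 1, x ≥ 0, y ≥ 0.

The region D is 0 ≤ r ≤ 1, 0 ≤ θ ≤ π/2 in polar coordinates, where x = r cos(θ), y = r sin(θ), and dA = r dr dθ.

Under the substitution, the integrand becomes 17/(r^2 + 1), so

    ∬_D (17/(x^2 + y^2 + 1)) dA = ∫_{0}^{π/2} ∫_{0}^{1} (17/(r^2 + 1)) · r dr dθ.

Inner integral (in r): ∫_{0}^{1} (17/(r^2 + 1)) · r dr = 17log(2)/2.

Outer integral (in θ): ∫_{0}^{π/2} (17log(2)/2) dθ = 17π log(2)/4.

Therefore ∬_D (17/(x^2 + y^2 + 1)) dA = 17π log(2)/4.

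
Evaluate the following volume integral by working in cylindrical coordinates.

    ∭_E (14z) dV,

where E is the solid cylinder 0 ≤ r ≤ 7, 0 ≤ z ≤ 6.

In cylindrical coordinates, x = r cos(θ), y = r sin(θ), z = z, and dV = r dr dθ dz.

The integrand becomes 14z, so

    ∭_E (14z) dV = ∫_{0}^{2π} ∫_{0}^{7} ∫_{0}^{6} (14z) · r dz dr dθ.

Inner (z): 252r.
Middle (r from 0 to 7): 6174.
Outer (θ): 12348π.

Therefore the triple integral equals 12348π.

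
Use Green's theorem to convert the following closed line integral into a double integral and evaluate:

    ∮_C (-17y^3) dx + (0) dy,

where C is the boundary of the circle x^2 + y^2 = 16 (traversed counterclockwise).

Green's theorem converts the closed line integral into a double integral over the enclosed region D:

    ∮_C P dx + Q dy = ∬_D (∂Q/∂x - ∂P/∂y) dA.

Here P = -17y^3, Q = 0, so

    ∂Q/∂x = 0,    ∂P/∂y = -51y^2,
    ∂Q/∂x - ∂P/∂y = 51y^2.

D is the region x^2 + y^2 ≤ 16. Evaluating the double integral:

In polar coordinates (x = r cos θ, y = r sin θ, dA = r dr dθ) the integrand becomes 51r^2sin(θ)^2, so

    ∬_D (51y^2) dA = ∫_0^{2π} ∫_0^{4} (51r^2sin(θ)^2) · r dr dθ.

Inner (r from 0 to 4): 3264sin(θ)^2.
Outer (θ from 0 to 2π): 3264π.

Therefore ∮_C P dx + Q dy = 3264π.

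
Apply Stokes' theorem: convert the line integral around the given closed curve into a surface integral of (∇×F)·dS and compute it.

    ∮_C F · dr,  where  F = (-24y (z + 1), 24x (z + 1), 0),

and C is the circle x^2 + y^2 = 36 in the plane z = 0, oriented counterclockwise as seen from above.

Let S be the flat disk x^2 + y^2 ≤ 36 in the plane z = 0, with upward unit normal n̂ = ẑ. By Stokes' theorem,

    ∮_C F · dr = ∬_S (∇ × F) · n̂ dS = ∬_D (curl F)_z dA,

where D is the disk x^2 + y^2 ≤ 36.

Compute the curl of F = (-24y (z + 1), 24x (z + 1), 0):
    (∇ × F)_x = ∂F_z/∂y - ∂F_y/∂z = -24x,
    (∇ × F)_y = ∂F_x/∂z - ∂F_z/∂x = -24y,
    (∇ × F)_z = ∂F_y/∂x - ∂F_x/∂y = 48z + 48.

On z = 0, (curl F)_z = 48.

Convert to polar (x = r cos θ, y = r sin θ, dA = r dr dθ); the integrand becomes 48, so

    ∬_D (curl F)_z dA = ∫_0^{2π} ∫_0^{6} (48) · r dr dθ.

Inner (r from 0 to 6): 864.
Outer (θ from 0 to 2π): 1728π.

Therefore ∮_C F · dr = 1728π.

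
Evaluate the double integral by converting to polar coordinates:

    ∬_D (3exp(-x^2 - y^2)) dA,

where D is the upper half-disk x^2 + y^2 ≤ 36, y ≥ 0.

The region D is 0 ≤ r ≤ 6, 0 ≤ θ ≤ π in polar coordinates, where x = r cos(θ), y = r sin(θ), and dA = r dr dθ.

Under the substitution, the integrand becomes 3exp(-r^2), so

    ∬_D (3exp(-x^2 - y^2)) dA = ∫_{0}^{π} ∫_{0}^{6} (3exp(-r^2)) · r dr dθ.

Inner integral (in r): ∫_{0}^{6} (3exp(-r^2)) · r dr = 3/2 - 3exp(-36)/2.

Outer integral (in θ): ∫_{0}^{π} (3/2 - 3exp(-36)/2) dθ = -3π (1 - exp(36))exp(-36)/2.

Therefore ∬_D (3exp(-x^2 - y^2)) dA = -3π (1 - exp(36))exp(-36)/2.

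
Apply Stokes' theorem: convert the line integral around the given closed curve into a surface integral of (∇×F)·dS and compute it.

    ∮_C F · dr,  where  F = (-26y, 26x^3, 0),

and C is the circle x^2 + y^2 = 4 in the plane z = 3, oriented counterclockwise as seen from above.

Let S be the flat disk x^2 + y^2 ≤ 4 in the plane z = 3, with upward unit normal n̂ = ẑ. By Stokes' theorem,

    ∮_C F · dr = ∬_S (∇ × F) · n̂ dS = ∬_D (curl F)_z dA,

where D is the disk x^2 + y^2 ≤ 4.

Compute the curl of F = (-26y, 26x^3, 0):
    (∇ × F)_x = ∂F_z/∂y - ∂F_y/∂z = 0,
    (∇ × F)_y = ∂F_x/∂z - ∂F_z/∂x = 0,
    (∇ × F)_z = ∂F_y/∂x - ∂F_x/∂y = 78x^2 + 26.

On z = 3, (curl F)_z = 78x^2 + 26.

Convert to polar (x = r cos θ, y = r sin θ, dA = r dr dθ); the integrand becomes 78r^2cos(θ)^2 + 26, so

    ∬_D (curl F)_z dA = ∫_0^{2π} ∫_0^{2} (78r^2cos(θ)^2 + 26) · r dr dθ.

Inner (r from 0 to 2): 312cos(θ)^2 + 52.
Outer (θ from 0 to 2π): 416π.

Therefore ∮_C F · dr = 416π.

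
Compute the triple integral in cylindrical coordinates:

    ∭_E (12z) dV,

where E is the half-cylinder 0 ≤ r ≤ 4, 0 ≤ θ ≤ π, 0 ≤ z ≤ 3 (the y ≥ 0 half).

In cylindrical coordinates, x = r cos(θ), y = r sin(θ), z = z, and dV = r dr dθ dz.

The integrand becomes 12z, so

    ∭_E (12z) dV = ∫_{0}^{π} ∫_{0}^{4} ∫_{0}^{3} (12z) · r dz dr dθ.

Inner (z): 54r.
Middle (r from 0 to 4): 432.
Outer (θ): 432π.

Therefore the triple integral equals 432π.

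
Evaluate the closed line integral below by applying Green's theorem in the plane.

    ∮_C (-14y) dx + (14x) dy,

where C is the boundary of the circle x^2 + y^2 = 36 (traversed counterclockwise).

Green's theorem converts the closed line integral into a double integral over the enclosed region D:

    ∮_C P dx + Q dy = ∬_D (∂Q/∂x - ∂P/∂y) dA.

Here P = -14y, Q = 14x, so

    ∂Q/∂x = 14,    ∂P/∂y = -14,
    ∂Q/∂x - ∂P/∂y = 28.

D is the region x^2 + y^2 ≤ 36. Evaluating the double integral:

In polar coordinates (x = r cos θ, y = r sin θ, dA = r dr dθ) the integrand becomes 28, so

    ∬_D (28) dA = ∫_0^{2π} ∫_0^{6} (28) · r dr dθ.

Inner (r from 0 to 6): 504.
Outer (θ from 0 to 2π): 1008π.

Therefore ∮_C P dx + Q dy = 1008π.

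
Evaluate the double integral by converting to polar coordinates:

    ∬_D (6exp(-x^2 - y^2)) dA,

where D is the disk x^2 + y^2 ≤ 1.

The region D is 0 ≤ r ≤ 1, 0 ≤ θ ≤ 2π in polar coordinates, where x = r cos(θ), y = r sin(θ), and dA = r dr dθ.

Under the substitution, the integrand becomes 6exp(-r^2), so

    ∬_D (6exp(-x^2 - y^2)) dA = ∫_{0}^{2π} ∫_{0}^{1} (6exp(-r^2)) · r dr dθ.

Inner integral (in r): ∫_{0}^{1} (6exp(-r^2)) · r dr = 3 - 3exp(-1).

Outer integral (in θ): ∫_{0}^{2π} (3 - 3exp(-1)) dθ = -6π exp(-1) + 6π.

Therefore ∬_D (6exp(-x^2 - y^2)) dA = -6π exp(-1) + 6π.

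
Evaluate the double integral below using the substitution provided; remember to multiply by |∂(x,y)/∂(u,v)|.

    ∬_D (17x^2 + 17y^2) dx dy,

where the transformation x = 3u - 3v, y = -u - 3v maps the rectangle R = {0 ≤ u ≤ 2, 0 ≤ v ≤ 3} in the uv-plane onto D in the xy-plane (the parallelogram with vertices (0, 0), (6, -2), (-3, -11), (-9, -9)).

Compute the Jacobian determinant of (x, y) with respect to (u, v):

    ∂(x,y)/∂(u,v) = | 3  -3 | = (3)(-3) - (-3)(-1) = -12.
                   | -1  -3 |

Its absolute value is |J| = 12 (the area scaling factor).

Substituting x = 3u - 3v, y = -u - 3v into the integrand,

    17x^2 + 17y^2 → 170u^2 - 204u v + 306v^2,

so the integral becomes

    ∬_R (170u^2 - 204u v + 306v^2) · |J| du dv = ∫_0^2 ∫_0^3 (2040u^2 - 2448u v + 3672v^2) dv du.

Inner (v): 6120u^2 - 11016u + 33048.
Outer (u): 60384.

Therefore ∬_D (17x^2 + 17y^2) dx dy = 60384.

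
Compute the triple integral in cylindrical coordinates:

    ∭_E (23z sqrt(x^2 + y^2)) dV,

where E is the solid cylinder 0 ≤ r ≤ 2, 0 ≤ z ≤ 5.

In cylindrical coordinates, x = r cos(θ), y = r sin(θ), z = z, and dV = r dr dθ dz.

The integrand becomes 23r z, so

    ∭_E (23z sqrt(x^2 + y^2)) dV = ∫_{0}^{2π} ∫_{0}^{2} ∫_{0}^{5} (23r z) · r dz dr dθ.

Inner (z): 575r^2/2.
Middle (r from 0 to 2): 2300/3.
Outer (θ): 4600π/3.

Therefore the triple integral equals 4600π/3.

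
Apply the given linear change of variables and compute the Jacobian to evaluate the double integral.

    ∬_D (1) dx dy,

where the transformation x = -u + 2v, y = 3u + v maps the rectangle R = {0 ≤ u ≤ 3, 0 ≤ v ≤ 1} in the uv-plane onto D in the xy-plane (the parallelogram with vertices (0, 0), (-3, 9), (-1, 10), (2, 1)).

Compute the Jacobian determinant of (x, y) with respect to (u, v):

    ∂(x,y)/∂(u,v) = | -1  2 | = (-1)(1) - (2)(3) = -7.
                   | 3  1 |

Its absolute value is |J| = 7 (the area scaling factor).

Substituting x = -u + 2v, y = 3u + v into the integrand,

    1 → 1,

so the integral becomes

    ∬_R (1) · |J| du dv = ∫_0^3 ∫_0^1 (7) dv du.

Inner (v): 7.
Outer (u): 21.

Therefore ∬_D (1) dx dy = 21.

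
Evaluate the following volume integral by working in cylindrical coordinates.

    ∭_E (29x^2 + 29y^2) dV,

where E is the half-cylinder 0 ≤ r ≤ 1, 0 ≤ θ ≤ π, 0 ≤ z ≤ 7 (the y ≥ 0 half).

In cylindrical coordinates, x = r cos(θ), y = r sin(θ), z = z, and dV = r dr dθ dz.

The integrand becomes 29r^2, so

    ∭_E (29x^2 + 29y^2) dV = ∫_{0}^{π} ∫_{0}^{1} ∫_{0}^{7} (29r^2) · r dz dr dθ.

Inner (z): 203r^3.
Middle (r from 0 to 1): 203/4.
Outer (θ): 203π/4.

Therefore the triple integral equals 203π/4.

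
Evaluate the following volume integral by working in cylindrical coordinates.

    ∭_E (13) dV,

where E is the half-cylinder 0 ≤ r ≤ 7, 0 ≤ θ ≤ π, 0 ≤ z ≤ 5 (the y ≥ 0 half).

In cylindrical coordinates, x = r cos(θ), y = r sin(θ), z = z, and dV = r dr dθ dz.

The integrand becomes 13, so

    ∭_E (13) dV = ∫_{0}^{π} ∫_{0}^{7} ∫_{0}^{5} (13) · r dz dr dθ.

Inner (z): 65r.
Middle (r from 0 to 7): 3185/2.
Outer (θ): 3185π/2.

Therefore the triple integral equals 3185π/2.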